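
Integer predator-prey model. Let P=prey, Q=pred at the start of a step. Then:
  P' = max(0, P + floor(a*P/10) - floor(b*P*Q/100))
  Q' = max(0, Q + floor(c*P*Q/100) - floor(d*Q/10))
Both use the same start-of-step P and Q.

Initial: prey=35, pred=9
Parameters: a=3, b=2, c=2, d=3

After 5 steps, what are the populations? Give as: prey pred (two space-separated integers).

Answer: 11 51

Derivation:
Step 1: prey: 35+10-6=39; pred: 9+6-2=13
Step 2: prey: 39+11-10=40; pred: 13+10-3=20
Step 3: prey: 40+12-16=36; pred: 20+16-6=30
Step 4: prey: 36+10-21=25; pred: 30+21-9=42
Step 5: prey: 25+7-21=11; pred: 42+21-12=51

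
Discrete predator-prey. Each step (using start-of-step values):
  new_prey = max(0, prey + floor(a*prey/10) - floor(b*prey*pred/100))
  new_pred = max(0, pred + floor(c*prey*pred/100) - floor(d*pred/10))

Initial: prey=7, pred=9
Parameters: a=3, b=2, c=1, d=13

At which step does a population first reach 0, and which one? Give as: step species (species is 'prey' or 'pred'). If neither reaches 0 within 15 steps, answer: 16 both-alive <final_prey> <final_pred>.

Step 1: prey: 7+2-1=8; pred: 9+0-11=0
First extinction: pred at step 1

Answer: 1 pred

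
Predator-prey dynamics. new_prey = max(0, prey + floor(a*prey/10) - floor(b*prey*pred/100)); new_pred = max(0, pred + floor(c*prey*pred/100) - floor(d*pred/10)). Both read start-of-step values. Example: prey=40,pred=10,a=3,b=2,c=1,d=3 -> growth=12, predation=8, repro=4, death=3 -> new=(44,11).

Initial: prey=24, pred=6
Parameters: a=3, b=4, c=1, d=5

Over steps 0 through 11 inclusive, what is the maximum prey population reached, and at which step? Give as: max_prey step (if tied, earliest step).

Step 1: prey: 24+7-5=26; pred: 6+1-3=4
Step 2: prey: 26+7-4=29; pred: 4+1-2=3
Step 3: prey: 29+8-3=34; pred: 3+0-1=2
Step 4: prey: 34+10-2=42; pred: 2+0-1=1
Step 5: prey: 42+12-1=53; pred: 1+0-0=1
Step 6: prey: 53+15-2=66; pred: 1+0-0=1
Step 7: prey: 66+19-2=83; pred: 1+0-0=1
Step 8: prey: 83+24-3=104; pred: 1+0-0=1
Step 9: prey: 104+31-4=131; pred: 1+1-0=2
Step 10: prey: 131+39-10=160; pred: 2+2-1=3
Step 11: prey: 160+48-19=189; pred: 3+4-1=6
Max prey = 189 at step 11

Answer: 189 11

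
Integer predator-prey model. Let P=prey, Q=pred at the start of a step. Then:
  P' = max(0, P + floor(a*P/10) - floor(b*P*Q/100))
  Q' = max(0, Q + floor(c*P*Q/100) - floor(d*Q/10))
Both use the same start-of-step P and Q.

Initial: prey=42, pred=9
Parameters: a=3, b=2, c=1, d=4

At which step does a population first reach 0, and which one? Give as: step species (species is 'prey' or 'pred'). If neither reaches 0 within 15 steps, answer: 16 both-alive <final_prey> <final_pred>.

Answer: 16 both-alive 16 7

Derivation:
Step 1: prey: 42+12-7=47; pred: 9+3-3=9
Step 2: prey: 47+14-8=53; pred: 9+4-3=10
Step 3: prey: 53+15-10=58; pred: 10+5-4=11
Step 4: prey: 58+17-12=63; pred: 11+6-4=13
Step 5: prey: 63+18-16=65; pred: 13+8-5=16
Step 6: prey: 65+19-20=64; pred: 16+10-6=20
Step 7: prey: 64+19-25=58; pred: 20+12-8=24
Step 8: prey: 58+17-27=48; pred: 24+13-9=28
Step 9: prey: 48+14-26=36; pred: 28+13-11=30
Step 10: prey: 36+10-21=25; pred: 30+10-12=28
Step 11: prey: 25+7-14=18; pred: 28+7-11=24
Step 12: prey: 18+5-8=15; pred: 24+4-9=19
Step 13: prey: 15+4-5=14; pred: 19+2-7=14
Step 14: prey: 14+4-3=15; pred: 14+1-5=10
Step 15: prey: 15+4-3=16; pred: 10+1-4=7
No extinction within 15 steps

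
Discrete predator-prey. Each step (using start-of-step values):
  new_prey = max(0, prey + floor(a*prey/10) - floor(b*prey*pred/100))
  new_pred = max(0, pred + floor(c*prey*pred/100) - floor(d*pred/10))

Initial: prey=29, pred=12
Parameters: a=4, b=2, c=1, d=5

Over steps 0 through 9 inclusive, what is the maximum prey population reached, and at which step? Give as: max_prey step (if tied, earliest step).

Answer: 133 8

Derivation:
Step 1: prey: 29+11-6=34; pred: 12+3-6=9
Step 2: prey: 34+13-6=41; pred: 9+3-4=8
Step 3: prey: 41+16-6=51; pred: 8+3-4=7
Step 4: prey: 51+20-7=64; pred: 7+3-3=7
Step 5: prey: 64+25-8=81; pred: 7+4-3=8
Step 6: prey: 81+32-12=101; pred: 8+6-4=10
Step 7: prey: 101+40-20=121; pred: 10+10-5=15
Step 8: prey: 121+48-36=133; pred: 15+18-7=26
Step 9: prey: 133+53-69=117; pred: 26+34-13=47
Max prey = 133 at step 8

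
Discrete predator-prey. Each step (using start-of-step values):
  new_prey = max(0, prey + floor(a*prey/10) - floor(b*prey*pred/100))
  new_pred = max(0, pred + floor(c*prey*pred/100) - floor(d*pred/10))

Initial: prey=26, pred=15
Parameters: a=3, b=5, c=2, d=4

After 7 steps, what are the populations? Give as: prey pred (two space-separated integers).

Step 1: prey: 26+7-19=14; pred: 15+7-6=16
Step 2: prey: 14+4-11=7; pred: 16+4-6=14
Step 3: prey: 7+2-4=5; pred: 14+1-5=10
Step 4: prey: 5+1-2=4; pred: 10+1-4=7
Step 5: prey: 4+1-1=4; pred: 7+0-2=5
Step 6: prey: 4+1-1=4; pred: 5+0-2=3
Step 7: prey: 4+1-0=5; pred: 3+0-1=2

Answer: 5 2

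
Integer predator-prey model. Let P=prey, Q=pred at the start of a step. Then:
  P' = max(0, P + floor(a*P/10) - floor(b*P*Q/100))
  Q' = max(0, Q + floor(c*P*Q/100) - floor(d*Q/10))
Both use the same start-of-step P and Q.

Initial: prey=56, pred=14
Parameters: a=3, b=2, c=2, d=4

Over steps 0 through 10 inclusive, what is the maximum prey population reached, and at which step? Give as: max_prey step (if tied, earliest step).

Step 1: prey: 56+16-15=57; pred: 14+15-5=24
Step 2: prey: 57+17-27=47; pred: 24+27-9=42
Step 3: prey: 47+14-39=22; pred: 42+39-16=65
Step 4: prey: 22+6-28=0; pred: 65+28-26=67
Step 5: prey: 0+0-0=0; pred: 67+0-26=41
Step 6: prey: 0+0-0=0; pred: 41+0-16=25
Step 7: prey: 0+0-0=0; pred: 25+0-10=15
Step 8: prey: 0+0-0=0; pred: 15+0-6=9
Step 9: prey: 0+0-0=0; pred: 9+0-3=6
Step 10: prey: 0+0-0=0; pred: 6+0-2=4
Max prey = 57 at step 1

Answer: 57 1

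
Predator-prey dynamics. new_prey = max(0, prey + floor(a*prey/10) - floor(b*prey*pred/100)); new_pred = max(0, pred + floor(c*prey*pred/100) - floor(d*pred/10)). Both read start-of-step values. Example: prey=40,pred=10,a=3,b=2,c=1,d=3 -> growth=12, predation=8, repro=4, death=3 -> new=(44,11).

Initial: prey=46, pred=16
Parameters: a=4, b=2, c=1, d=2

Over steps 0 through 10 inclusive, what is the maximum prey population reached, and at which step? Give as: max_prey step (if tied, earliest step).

Step 1: prey: 46+18-14=50; pred: 16+7-3=20
Step 2: prey: 50+20-20=50; pred: 20+10-4=26
Step 3: prey: 50+20-26=44; pred: 26+13-5=34
Step 4: prey: 44+17-29=32; pred: 34+14-6=42
Step 5: prey: 32+12-26=18; pred: 42+13-8=47
Step 6: prey: 18+7-16=9; pred: 47+8-9=46
Step 7: prey: 9+3-8=4; pred: 46+4-9=41
Step 8: prey: 4+1-3=2; pred: 41+1-8=34
Step 9: prey: 2+0-1=1; pred: 34+0-6=28
Step 10: prey: 1+0-0=1; pred: 28+0-5=23
Max prey = 50 at step 1

Answer: 50 1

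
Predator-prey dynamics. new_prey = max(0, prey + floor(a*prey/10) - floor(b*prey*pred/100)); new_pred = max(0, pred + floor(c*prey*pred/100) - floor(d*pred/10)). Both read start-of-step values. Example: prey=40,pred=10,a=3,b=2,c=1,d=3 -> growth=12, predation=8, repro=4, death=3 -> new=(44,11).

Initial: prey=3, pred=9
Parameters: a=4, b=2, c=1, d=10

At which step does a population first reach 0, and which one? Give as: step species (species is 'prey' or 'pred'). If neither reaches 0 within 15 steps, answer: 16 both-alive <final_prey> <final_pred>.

Step 1: prey: 3+1-0=4; pred: 9+0-9=0
First extinction: pred at step 1

Answer: 1 pred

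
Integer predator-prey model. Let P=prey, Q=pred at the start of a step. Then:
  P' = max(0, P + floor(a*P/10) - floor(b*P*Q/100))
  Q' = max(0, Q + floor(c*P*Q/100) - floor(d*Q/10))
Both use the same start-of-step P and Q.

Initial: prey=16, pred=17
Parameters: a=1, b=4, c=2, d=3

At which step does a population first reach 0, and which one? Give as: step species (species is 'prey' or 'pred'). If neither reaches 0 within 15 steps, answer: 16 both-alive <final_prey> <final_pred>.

Answer: 16 both-alive 2 3

Derivation:
Step 1: prey: 16+1-10=7; pred: 17+5-5=17
Step 2: prey: 7+0-4=3; pred: 17+2-5=14
Step 3: prey: 3+0-1=2; pred: 14+0-4=10
Step 4: prey: 2+0-0=2; pred: 10+0-3=7
Step 5: prey: 2+0-0=2; pred: 7+0-2=5
Step 6: prey: 2+0-0=2; pred: 5+0-1=4
Step 7: prey: 2+0-0=2; pred: 4+0-1=3
Step 8: prey: 2+0-0=2; pred: 3+0-0=3
Steps 9-15: state stable at prey=2, pred=3 (no change)
No extinction within 15 steps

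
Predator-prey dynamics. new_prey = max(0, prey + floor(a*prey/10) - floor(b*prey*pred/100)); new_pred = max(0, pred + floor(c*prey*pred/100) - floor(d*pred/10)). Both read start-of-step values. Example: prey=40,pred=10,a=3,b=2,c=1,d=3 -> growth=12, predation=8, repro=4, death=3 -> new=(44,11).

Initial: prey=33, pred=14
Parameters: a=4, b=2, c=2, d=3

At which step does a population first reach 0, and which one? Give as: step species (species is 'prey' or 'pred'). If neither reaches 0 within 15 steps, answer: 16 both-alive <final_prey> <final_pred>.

Answer: 16 both-alive 1 3

Derivation:
Step 1: prey: 33+13-9=37; pred: 14+9-4=19
Step 2: prey: 37+14-14=37; pred: 19+14-5=28
Step 3: prey: 37+14-20=31; pred: 28+20-8=40
Step 4: prey: 31+12-24=19; pred: 40+24-12=52
Step 5: prey: 19+7-19=7; pred: 52+19-15=56
Step 6: prey: 7+2-7=2; pred: 56+7-16=47
Step 7: prey: 2+0-1=1; pred: 47+1-14=34
Step 8: prey: 1+0-0=1; pred: 34+0-10=24
Step 9: prey: 1+0-0=1; pred: 24+0-7=17
Step 10: prey: 1+0-0=1; pred: 17+0-5=12
Step 11: prey: 1+0-0=1; pred: 12+0-3=9
Step 12: prey: 1+0-0=1; pred: 9+0-2=7
Step 13: prey: 1+0-0=1; pred: 7+0-2=5
Step 14: prey: 1+0-0=1; pred: 5+0-1=4
Step 15: prey: 1+0-0=1; pred: 4+0-1=3
No extinction within 15 steps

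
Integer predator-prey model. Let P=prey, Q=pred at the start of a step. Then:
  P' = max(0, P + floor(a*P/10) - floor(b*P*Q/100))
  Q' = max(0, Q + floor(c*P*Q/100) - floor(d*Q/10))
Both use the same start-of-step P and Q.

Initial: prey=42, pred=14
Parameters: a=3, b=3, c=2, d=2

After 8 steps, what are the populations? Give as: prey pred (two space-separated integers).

Step 1: prey: 42+12-17=37; pred: 14+11-2=23
Step 2: prey: 37+11-25=23; pred: 23+17-4=36
Step 3: prey: 23+6-24=5; pred: 36+16-7=45
Step 4: prey: 5+1-6=0; pred: 45+4-9=40
Step 5: prey: 0+0-0=0; pred: 40+0-8=32
Step 6: prey: 0+0-0=0; pred: 32+0-6=26
Step 7: prey: 0+0-0=0; pred: 26+0-5=21
Step 8: prey: 0+0-0=0; pred: 21+0-4=17

Answer: 0 17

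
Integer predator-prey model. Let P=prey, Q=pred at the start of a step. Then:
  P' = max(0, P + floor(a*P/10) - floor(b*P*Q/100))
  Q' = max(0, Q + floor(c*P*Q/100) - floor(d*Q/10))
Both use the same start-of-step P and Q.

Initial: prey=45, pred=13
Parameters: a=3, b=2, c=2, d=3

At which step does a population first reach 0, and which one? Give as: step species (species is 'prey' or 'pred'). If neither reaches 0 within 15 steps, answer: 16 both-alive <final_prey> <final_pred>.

Step 1: prey: 45+13-11=47; pred: 13+11-3=21
Step 2: prey: 47+14-19=42; pred: 21+19-6=34
Step 3: prey: 42+12-28=26; pred: 34+28-10=52
Step 4: prey: 26+7-27=6; pred: 52+27-15=64
Step 5: prey: 6+1-7=0; pred: 64+7-19=52
First extinction: prey at step 5

Answer: 5 prey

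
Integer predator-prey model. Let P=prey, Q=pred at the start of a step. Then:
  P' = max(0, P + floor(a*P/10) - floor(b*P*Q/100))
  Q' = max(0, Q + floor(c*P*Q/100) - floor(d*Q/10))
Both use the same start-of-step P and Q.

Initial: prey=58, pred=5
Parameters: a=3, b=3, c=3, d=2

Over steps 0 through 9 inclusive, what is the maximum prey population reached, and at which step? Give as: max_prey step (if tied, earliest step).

Answer: 67 1

Derivation:
Step 1: prey: 58+17-8=67; pred: 5+8-1=12
Step 2: prey: 67+20-24=63; pred: 12+24-2=34
Step 3: prey: 63+18-64=17; pred: 34+64-6=92
Step 4: prey: 17+5-46=0; pred: 92+46-18=120
Step 5: prey: 0+0-0=0; pred: 120+0-24=96
Step 6: prey: 0+0-0=0; pred: 96+0-19=77
Step 7: prey: 0+0-0=0; pred: 77+0-15=62
Step 8: prey: 0+0-0=0; pred: 62+0-12=50
Step 9: prey: 0+0-0=0; pred: 50+0-10=40
Max prey = 67 at step 1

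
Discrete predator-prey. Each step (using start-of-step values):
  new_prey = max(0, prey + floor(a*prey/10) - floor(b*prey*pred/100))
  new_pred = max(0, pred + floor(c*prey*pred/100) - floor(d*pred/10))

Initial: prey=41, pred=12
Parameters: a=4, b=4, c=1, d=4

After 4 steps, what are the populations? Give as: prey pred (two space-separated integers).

Answer: 31 11

Derivation:
Step 1: prey: 41+16-19=38; pred: 12+4-4=12
Step 2: prey: 38+15-18=35; pred: 12+4-4=12
Step 3: prey: 35+14-16=33; pred: 12+4-4=12
Step 4: prey: 33+13-15=31; pred: 12+3-4=11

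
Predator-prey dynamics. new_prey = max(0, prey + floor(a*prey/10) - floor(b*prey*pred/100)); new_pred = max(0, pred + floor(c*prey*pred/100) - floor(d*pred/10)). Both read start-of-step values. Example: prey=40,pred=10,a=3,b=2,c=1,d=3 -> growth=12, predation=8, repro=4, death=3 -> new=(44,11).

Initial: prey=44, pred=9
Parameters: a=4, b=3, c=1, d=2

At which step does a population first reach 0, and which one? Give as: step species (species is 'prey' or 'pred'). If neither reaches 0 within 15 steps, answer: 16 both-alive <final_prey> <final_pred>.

Step 1: prey: 44+17-11=50; pred: 9+3-1=11
Step 2: prey: 50+20-16=54; pred: 11+5-2=14
Step 3: prey: 54+21-22=53; pred: 14+7-2=19
Step 4: prey: 53+21-30=44; pred: 19+10-3=26
Step 5: prey: 44+17-34=27; pred: 26+11-5=32
Step 6: prey: 27+10-25=12; pred: 32+8-6=34
Step 7: prey: 12+4-12=4; pred: 34+4-6=32
Step 8: prey: 4+1-3=2; pred: 32+1-6=27
Step 9: prey: 2+0-1=1; pred: 27+0-5=22
Step 10: prey: 1+0-0=1; pred: 22+0-4=18
Step 11: prey: 1+0-0=1; pred: 18+0-3=15
Step 12: prey: 1+0-0=1; pred: 15+0-3=12
Step 13: prey: 1+0-0=1; pred: 12+0-2=10
Step 14: prey: 1+0-0=1; pred: 10+0-2=8
Step 15: prey: 1+0-0=1; pred: 8+0-1=7
No extinction within 15 steps

Answer: 16 both-alive 1 7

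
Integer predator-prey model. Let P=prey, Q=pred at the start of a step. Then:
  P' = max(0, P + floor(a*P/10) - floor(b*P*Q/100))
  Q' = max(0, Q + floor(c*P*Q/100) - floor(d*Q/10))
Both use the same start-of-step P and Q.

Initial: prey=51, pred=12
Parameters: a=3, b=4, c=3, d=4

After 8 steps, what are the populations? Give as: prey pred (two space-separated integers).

Answer: 0 5

Derivation:
Step 1: prey: 51+15-24=42; pred: 12+18-4=26
Step 2: prey: 42+12-43=11; pred: 26+32-10=48
Step 3: prey: 11+3-21=0; pred: 48+15-19=44
Step 4: prey: 0+0-0=0; pred: 44+0-17=27
Step 5: prey: 0+0-0=0; pred: 27+0-10=17
Step 6: prey: 0+0-0=0; pred: 17+0-6=11
Step 7: prey: 0+0-0=0; pred: 11+0-4=7
Step 8: prey: 0+0-0=0; pred: 7+0-2=5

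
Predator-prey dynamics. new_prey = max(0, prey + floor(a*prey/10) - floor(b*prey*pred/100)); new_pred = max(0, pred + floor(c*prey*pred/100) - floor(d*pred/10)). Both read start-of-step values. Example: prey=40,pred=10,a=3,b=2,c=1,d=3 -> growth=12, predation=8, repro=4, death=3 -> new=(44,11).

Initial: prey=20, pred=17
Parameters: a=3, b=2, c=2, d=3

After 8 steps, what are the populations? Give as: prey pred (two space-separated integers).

Step 1: prey: 20+6-6=20; pred: 17+6-5=18
Step 2: prey: 20+6-7=19; pred: 18+7-5=20
Step 3: prey: 19+5-7=17; pred: 20+7-6=21
Step 4: prey: 17+5-7=15; pred: 21+7-6=22
Step 5: prey: 15+4-6=13; pred: 22+6-6=22
Step 6: prey: 13+3-5=11; pred: 22+5-6=21
Step 7: prey: 11+3-4=10; pred: 21+4-6=19
Step 8: prey: 10+3-3=10; pred: 19+3-5=17

Answer: 10 17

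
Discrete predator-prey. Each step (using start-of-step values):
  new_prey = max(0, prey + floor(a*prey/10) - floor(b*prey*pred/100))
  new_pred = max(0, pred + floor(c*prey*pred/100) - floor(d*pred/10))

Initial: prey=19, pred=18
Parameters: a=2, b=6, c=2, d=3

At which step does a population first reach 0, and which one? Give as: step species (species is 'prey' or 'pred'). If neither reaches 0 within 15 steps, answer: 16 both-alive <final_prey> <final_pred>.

Step 1: prey: 19+3-20=2; pred: 18+6-5=19
Step 2: prey: 2+0-2=0; pred: 19+0-5=14
First extinction: prey at step 2

Answer: 2 prey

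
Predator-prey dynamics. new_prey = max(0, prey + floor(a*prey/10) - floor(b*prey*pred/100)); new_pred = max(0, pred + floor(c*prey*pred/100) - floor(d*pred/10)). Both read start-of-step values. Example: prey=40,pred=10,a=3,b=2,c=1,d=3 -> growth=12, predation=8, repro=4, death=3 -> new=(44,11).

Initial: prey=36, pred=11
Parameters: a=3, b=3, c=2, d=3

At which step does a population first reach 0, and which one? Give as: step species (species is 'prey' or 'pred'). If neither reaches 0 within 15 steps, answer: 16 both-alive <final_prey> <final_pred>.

Step 1: prey: 36+10-11=35; pred: 11+7-3=15
Step 2: prey: 35+10-15=30; pred: 15+10-4=21
Step 3: prey: 30+9-18=21; pred: 21+12-6=27
Step 4: prey: 21+6-17=10; pred: 27+11-8=30
Step 5: prey: 10+3-9=4; pred: 30+6-9=27
Step 6: prey: 4+1-3=2; pred: 27+2-8=21
Step 7: prey: 2+0-1=1; pred: 21+0-6=15
Step 8: prey: 1+0-0=1; pred: 15+0-4=11
Step 9: prey: 1+0-0=1; pred: 11+0-3=8
Step 10: prey: 1+0-0=1; pred: 8+0-2=6
Step 11: prey: 1+0-0=1; pred: 6+0-1=5
Step 12: prey: 1+0-0=1; pred: 5+0-1=4
Step 13: prey: 1+0-0=1; pred: 4+0-1=3
Step 14: prey: 1+0-0=1; pred: 3+0-0=3
Steps 15-15: state stable at prey=1, pred=3 (no change)
No extinction within 15 steps

Answer: 16 both-alive 1 3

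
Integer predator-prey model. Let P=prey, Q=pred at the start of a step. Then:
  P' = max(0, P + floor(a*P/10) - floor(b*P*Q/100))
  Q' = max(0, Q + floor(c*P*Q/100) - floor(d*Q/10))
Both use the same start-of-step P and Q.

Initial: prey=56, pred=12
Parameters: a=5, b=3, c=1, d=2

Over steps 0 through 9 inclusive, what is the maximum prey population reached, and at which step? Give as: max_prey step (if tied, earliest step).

Answer: 66 2

Derivation:
Step 1: prey: 56+28-20=64; pred: 12+6-2=16
Step 2: prey: 64+32-30=66; pred: 16+10-3=23
Step 3: prey: 66+33-45=54; pred: 23+15-4=34
Step 4: prey: 54+27-55=26; pred: 34+18-6=46
Step 5: prey: 26+13-35=4; pred: 46+11-9=48
Step 6: prey: 4+2-5=1; pred: 48+1-9=40
Step 7: prey: 1+0-1=0; pred: 40+0-8=32
Step 8: prey: 0+0-0=0; pred: 32+0-6=26
Step 9: prey: 0+0-0=0; pred: 26+0-5=21
Max prey = 66 at step 2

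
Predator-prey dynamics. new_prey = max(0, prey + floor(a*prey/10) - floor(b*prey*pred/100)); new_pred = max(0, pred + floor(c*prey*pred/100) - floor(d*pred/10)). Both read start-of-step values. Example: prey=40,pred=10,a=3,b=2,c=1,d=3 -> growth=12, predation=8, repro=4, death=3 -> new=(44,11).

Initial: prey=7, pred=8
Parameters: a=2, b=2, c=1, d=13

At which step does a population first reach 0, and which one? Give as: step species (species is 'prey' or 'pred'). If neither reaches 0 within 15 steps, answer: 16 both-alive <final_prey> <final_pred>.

Answer: 1 pred

Derivation:
Step 1: prey: 7+1-1=7; pred: 8+0-10=0
First extinction: pred at step 1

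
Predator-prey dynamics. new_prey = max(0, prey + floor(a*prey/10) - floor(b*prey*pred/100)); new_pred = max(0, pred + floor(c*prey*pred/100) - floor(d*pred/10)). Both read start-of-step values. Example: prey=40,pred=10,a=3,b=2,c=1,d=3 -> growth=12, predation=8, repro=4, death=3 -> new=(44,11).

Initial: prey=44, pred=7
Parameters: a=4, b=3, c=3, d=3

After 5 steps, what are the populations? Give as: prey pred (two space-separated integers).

Answer: 0 69

Derivation:
Step 1: prey: 44+17-9=52; pred: 7+9-2=14
Step 2: prey: 52+20-21=51; pred: 14+21-4=31
Step 3: prey: 51+20-47=24; pred: 31+47-9=69
Step 4: prey: 24+9-49=0; pred: 69+49-20=98
Step 5: prey: 0+0-0=0; pred: 98+0-29=69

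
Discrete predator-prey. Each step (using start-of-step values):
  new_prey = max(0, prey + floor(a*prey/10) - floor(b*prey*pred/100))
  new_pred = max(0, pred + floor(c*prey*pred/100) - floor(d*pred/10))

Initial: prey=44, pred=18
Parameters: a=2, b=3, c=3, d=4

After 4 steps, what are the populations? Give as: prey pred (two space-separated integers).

Answer: 0 23

Derivation:
Step 1: prey: 44+8-23=29; pred: 18+23-7=34
Step 2: prey: 29+5-29=5; pred: 34+29-13=50
Step 3: prey: 5+1-7=0; pred: 50+7-20=37
Step 4: prey: 0+0-0=0; pred: 37+0-14=23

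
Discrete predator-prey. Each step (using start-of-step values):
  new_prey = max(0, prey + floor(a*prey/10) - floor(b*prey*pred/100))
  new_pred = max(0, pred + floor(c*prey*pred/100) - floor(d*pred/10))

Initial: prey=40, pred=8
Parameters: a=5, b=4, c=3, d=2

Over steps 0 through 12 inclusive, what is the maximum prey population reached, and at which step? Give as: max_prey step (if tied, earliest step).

Step 1: prey: 40+20-12=48; pred: 8+9-1=16
Step 2: prey: 48+24-30=42; pred: 16+23-3=36
Step 3: prey: 42+21-60=3; pred: 36+45-7=74
Step 4: prey: 3+1-8=0; pred: 74+6-14=66
Step 5: prey: 0+0-0=0; pred: 66+0-13=53
Step 6: prey: 0+0-0=0; pred: 53+0-10=43
Step 7: prey: 0+0-0=0; pred: 43+0-8=35
Step 8: prey: 0+0-0=0; pred: 35+0-7=28
Step 9: prey: 0+0-0=0; pred: 28+0-5=23
Step 10: prey: 0+0-0=0; pred: 23+0-4=19
Step 11: prey: 0+0-0=0; pred: 19+0-3=16
Step 12: prey: 0+0-0=0; pred: 16+0-3=13
Max prey = 48 at step 1

Answer: 48 1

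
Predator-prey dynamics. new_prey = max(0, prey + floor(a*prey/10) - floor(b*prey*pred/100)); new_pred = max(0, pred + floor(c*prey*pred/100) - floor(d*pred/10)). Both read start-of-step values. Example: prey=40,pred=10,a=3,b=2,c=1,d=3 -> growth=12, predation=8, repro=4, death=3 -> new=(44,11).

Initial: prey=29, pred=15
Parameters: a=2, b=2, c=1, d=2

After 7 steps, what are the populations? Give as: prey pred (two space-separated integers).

Step 1: prey: 29+5-8=26; pred: 15+4-3=16
Step 2: prey: 26+5-8=23; pred: 16+4-3=17
Step 3: prey: 23+4-7=20; pred: 17+3-3=17
Step 4: prey: 20+4-6=18; pred: 17+3-3=17
Step 5: prey: 18+3-6=15; pred: 17+3-3=17
Step 6: prey: 15+3-5=13; pred: 17+2-3=16
Step 7: prey: 13+2-4=11; pred: 16+2-3=15

Answer: 11 15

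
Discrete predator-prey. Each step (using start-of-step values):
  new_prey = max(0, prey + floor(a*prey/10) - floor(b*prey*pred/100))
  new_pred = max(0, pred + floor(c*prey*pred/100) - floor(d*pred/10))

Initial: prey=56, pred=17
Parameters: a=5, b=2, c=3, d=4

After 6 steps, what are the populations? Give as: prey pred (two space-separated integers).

Answer: 0 44

Derivation:
Step 1: prey: 56+28-19=65; pred: 17+28-6=39
Step 2: prey: 65+32-50=47; pred: 39+76-15=100
Step 3: prey: 47+23-94=0; pred: 100+141-40=201
Step 4: prey: 0+0-0=0; pred: 201+0-80=121
Step 5: prey: 0+0-0=0; pred: 121+0-48=73
Step 6: prey: 0+0-0=0; pred: 73+0-29=44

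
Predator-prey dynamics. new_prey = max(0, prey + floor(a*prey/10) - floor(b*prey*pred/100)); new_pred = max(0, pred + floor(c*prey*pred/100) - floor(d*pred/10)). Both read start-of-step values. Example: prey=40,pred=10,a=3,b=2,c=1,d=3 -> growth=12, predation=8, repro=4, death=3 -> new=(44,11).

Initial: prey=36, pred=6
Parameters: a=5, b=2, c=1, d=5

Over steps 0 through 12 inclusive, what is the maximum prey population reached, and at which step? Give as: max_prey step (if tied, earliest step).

Answer: 223 6

Derivation:
Step 1: prey: 36+18-4=50; pred: 6+2-3=5
Step 2: prey: 50+25-5=70; pred: 5+2-2=5
Step 3: prey: 70+35-7=98; pred: 5+3-2=6
Step 4: prey: 98+49-11=136; pred: 6+5-3=8
Step 5: prey: 136+68-21=183; pred: 8+10-4=14
Step 6: prey: 183+91-51=223; pred: 14+25-7=32
Step 7: prey: 223+111-142=192; pred: 32+71-16=87
Step 8: prey: 192+96-334=0; pred: 87+167-43=211
Step 9: prey: 0+0-0=0; pred: 211+0-105=106
Step 10: prey: 0+0-0=0; pred: 106+0-53=53
Step 11: prey: 0+0-0=0; pred: 53+0-26=27
Step 12: prey: 0+0-0=0; pred: 27+0-13=14
Max prey = 223 at step 6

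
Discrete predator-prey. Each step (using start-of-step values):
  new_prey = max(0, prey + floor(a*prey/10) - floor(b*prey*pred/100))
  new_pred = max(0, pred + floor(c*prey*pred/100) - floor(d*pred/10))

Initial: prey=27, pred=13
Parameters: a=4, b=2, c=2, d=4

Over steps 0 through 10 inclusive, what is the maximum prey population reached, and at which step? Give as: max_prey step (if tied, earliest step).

Step 1: prey: 27+10-7=30; pred: 13+7-5=15
Step 2: prey: 30+12-9=33; pred: 15+9-6=18
Step 3: prey: 33+13-11=35; pred: 18+11-7=22
Step 4: prey: 35+14-15=34; pred: 22+15-8=29
Step 5: prey: 34+13-19=28; pred: 29+19-11=37
Step 6: prey: 28+11-20=19; pred: 37+20-14=43
Step 7: prey: 19+7-16=10; pred: 43+16-17=42
Step 8: prey: 10+4-8=6; pred: 42+8-16=34
Step 9: prey: 6+2-4=4; pred: 34+4-13=25
Step 10: prey: 4+1-2=3; pred: 25+2-10=17
Max prey = 35 at step 3

Answer: 35 3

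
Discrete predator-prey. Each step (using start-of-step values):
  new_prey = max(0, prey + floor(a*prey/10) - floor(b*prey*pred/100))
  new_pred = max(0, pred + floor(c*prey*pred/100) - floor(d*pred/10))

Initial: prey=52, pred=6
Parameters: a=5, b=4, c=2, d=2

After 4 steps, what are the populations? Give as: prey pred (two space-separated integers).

Step 1: prey: 52+26-12=66; pred: 6+6-1=11
Step 2: prey: 66+33-29=70; pred: 11+14-2=23
Step 3: prey: 70+35-64=41; pred: 23+32-4=51
Step 4: prey: 41+20-83=0; pred: 51+41-10=82

Answer: 0 82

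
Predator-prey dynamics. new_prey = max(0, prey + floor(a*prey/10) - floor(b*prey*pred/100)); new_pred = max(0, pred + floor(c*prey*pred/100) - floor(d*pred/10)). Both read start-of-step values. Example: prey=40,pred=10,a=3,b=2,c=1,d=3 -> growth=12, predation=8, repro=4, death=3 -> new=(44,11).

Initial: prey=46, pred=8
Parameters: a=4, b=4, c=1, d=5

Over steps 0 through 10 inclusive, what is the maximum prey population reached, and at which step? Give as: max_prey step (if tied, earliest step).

Answer: 80 6

Derivation:
Step 1: prey: 46+18-14=50; pred: 8+3-4=7
Step 2: prey: 50+20-14=56; pred: 7+3-3=7
Step 3: prey: 56+22-15=63; pred: 7+3-3=7
Step 4: prey: 63+25-17=71; pred: 7+4-3=8
Step 5: prey: 71+28-22=77; pred: 8+5-4=9
Step 6: prey: 77+30-27=80; pred: 9+6-4=11
Step 7: prey: 80+32-35=77; pred: 11+8-5=14
Step 8: prey: 77+30-43=64; pred: 14+10-7=17
Step 9: prey: 64+25-43=46; pred: 17+10-8=19
Step 10: prey: 46+18-34=30; pred: 19+8-9=18
Max prey = 80 at step 6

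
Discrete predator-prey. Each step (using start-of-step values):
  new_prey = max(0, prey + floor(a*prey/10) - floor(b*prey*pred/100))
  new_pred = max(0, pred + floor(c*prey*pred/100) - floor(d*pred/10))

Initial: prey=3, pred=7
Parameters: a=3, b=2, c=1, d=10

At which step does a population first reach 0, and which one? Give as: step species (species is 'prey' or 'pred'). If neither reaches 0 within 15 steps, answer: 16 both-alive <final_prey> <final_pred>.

Step 1: prey: 3+0-0=3; pred: 7+0-7=0
First extinction: pred at step 1

Answer: 1 pred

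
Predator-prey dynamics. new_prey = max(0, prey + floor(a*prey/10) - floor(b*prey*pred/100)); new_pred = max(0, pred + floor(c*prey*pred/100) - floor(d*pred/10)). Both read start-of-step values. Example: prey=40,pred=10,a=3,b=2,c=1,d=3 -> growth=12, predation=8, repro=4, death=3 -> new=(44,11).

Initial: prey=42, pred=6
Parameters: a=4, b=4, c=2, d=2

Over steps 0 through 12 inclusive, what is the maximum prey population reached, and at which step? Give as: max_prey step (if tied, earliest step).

Answer: 48 1

Derivation:
Step 1: prey: 42+16-10=48; pred: 6+5-1=10
Step 2: prey: 48+19-19=48; pred: 10+9-2=17
Step 3: prey: 48+19-32=35; pred: 17+16-3=30
Step 4: prey: 35+14-42=7; pred: 30+21-6=45
Step 5: prey: 7+2-12=0; pred: 45+6-9=42
Step 6: prey: 0+0-0=0; pred: 42+0-8=34
Step 7: prey: 0+0-0=0; pred: 34+0-6=28
Step 8: prey: 0+0-0=0; pred: 28+0-5=23
Step 9: prey: 0+0-0=0; pred: 23+0-4=19
Step 10: prey: 0+0-0=0; pred: 19+0-3=16
Step 11: prey: 0+0-0=0; pred: 16+0-3=13
Step 12: prey: 0+0-0=0; pred: 13+0-2=11
Max prey = 48 at step 1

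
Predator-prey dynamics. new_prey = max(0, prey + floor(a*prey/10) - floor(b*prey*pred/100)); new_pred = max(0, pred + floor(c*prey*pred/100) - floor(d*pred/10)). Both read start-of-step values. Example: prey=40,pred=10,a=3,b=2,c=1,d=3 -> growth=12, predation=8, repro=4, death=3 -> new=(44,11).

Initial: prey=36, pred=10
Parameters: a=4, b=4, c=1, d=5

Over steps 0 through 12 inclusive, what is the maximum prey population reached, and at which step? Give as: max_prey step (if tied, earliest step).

Step 1: prey: 36+14-14=36; pred: 10+3-5=8
Step 2: prey: 36+14-11=39; pred: 8+2-4=6
Step 3: prey: 39+15-9=45; pred: 6+2-3=5
Step 4: prey: 45+18-9=54; pred: 5+2-2=5
Step 5: prey: 54+21-10=65; pred: 5+2-2=5
Step 6: prey: 65+26-13=78; pred: 5+3-2=6
Step 7: prey: 78+31-18=91; pred: 6+4-3=7
Step 8: prey: 91+36-25=102; pred: 7+6-3=10
Step 9: prey: 102+40-40=102; pred: 10+10-5=15
Step 10: prey: 102+40-61=81; pred: 15+15-7=23
Step 11: prey: 81+32-74=39; pred: 23+18-11=30
Step 12: prey: 39+15-46=8; pred: 30+11-15=26
Max prey = 102 at step 8

Answer: 102 8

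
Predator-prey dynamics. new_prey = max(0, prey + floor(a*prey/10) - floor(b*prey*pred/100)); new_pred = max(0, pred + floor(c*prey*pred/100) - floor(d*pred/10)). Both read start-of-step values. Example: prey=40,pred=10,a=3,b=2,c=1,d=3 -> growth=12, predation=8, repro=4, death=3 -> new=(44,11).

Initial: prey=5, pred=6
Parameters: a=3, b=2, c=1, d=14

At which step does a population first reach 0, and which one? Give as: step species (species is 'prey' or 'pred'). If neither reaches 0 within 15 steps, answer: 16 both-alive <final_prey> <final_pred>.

Answer: 1 pred

Derivation:
Step 1: prey: 5+1-0=6; pred: 6+0-8=0
First extinction: pred at step 1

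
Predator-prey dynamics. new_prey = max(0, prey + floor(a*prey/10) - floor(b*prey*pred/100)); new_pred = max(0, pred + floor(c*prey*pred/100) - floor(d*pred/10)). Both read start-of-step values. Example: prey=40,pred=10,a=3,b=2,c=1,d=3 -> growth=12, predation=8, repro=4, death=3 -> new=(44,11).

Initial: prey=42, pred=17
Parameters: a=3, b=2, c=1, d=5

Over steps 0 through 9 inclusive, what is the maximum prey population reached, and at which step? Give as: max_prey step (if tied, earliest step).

Answer: 76 9

Derivation:
Step 1: prey: 42+12-14=40; pred: 17+7-8=16
Step 2: prey: 40+12-12=40; pred: 16+6-8=14
Step 3: prey: 40+12-11=41; pred: 14+5-7=12
Step 4: prey: 41+12-9=44; pred: 12+4-6=10
Step 5: prey: 44+13-8=49; pred: 10+4-5=9
Step 6: prey: 49+14-8=55; pred: 9+4-4=9
Step 7: prey: 55+16-9=62; pred: 9+4-4=9
Step 8: prey: 62+18-11=69; pred: 9+5-4=10
Step 9: prey: 69+20-13=76; pred: 10+6-5=11
Max prey = 76 at step 9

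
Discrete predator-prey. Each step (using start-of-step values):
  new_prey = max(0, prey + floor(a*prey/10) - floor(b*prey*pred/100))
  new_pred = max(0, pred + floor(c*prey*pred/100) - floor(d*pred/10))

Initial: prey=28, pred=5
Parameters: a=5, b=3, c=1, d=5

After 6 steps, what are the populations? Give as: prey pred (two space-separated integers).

Answer: 194 11

Derivation:
Step 1: prey: 28+14-4=38; pred: 5+1-2=4
Step 2: prey: 38+19-4=53; pred: 4+1-2=3
Step 3: prey: 53+26-4=75; pred: 3+1-1=3
Step 4: prey: 75+37-6=106; pred: 3+2-1=4
Step 5: prey: 106+53-12=147; pred: 4+4-2=6
Step 6: prey: 147+73-26=194; pred: 6+8-3=11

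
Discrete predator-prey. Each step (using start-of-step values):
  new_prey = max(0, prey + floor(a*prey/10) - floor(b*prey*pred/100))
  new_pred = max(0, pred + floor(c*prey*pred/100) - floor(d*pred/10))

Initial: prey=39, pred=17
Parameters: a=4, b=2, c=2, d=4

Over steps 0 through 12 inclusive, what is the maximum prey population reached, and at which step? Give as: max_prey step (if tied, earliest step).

Answer: 41 1

Derivation:
Step 1: prey: 39+15-13=41; pred: 17+13-6=24
Step 2: prey: 41+16-19=38; pred: 24+19-9=34
Step 3: prey: 38+15-25=28; pred: 34+25-13=46
Step 4: prey: 28+11-25=14; pred: 46+25-18=53
Step 5: prey: 14+5-14=5; pred: 53+14-21=46
Step 6: prey: 5+2-4=3; pred: 46+4-18=32
Step 7: prey: 3+1-1=3; pred: 32+1-12=21
Step 8: prey: 3+1-1=3; pred: 21+1-8=14
Step 9: prey: 3+1-0=4; pred: 14+0-5=9
Step 10: prey: 4+1-0=5; pred: 9+0-3=6
Step 11: prey: 5+2-0=7; pred: 6+0-2=4
Step 12: prey: 7+2-0=9; pred: 4+0-1=3
Max prey = 41 at step 1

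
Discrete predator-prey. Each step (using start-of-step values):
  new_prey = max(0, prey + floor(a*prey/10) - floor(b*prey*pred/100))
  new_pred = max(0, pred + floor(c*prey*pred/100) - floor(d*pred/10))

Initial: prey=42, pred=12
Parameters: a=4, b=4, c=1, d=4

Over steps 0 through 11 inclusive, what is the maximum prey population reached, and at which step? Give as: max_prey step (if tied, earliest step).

Step 1: prey: 42+16-20=38; pred: 12+5-4=13
Step 2: prey: 38+15-19=34; pred: 13+4-5=12
Step 3: prey: 34+13-16=31; pred: 12+4-4=12
Step 4: prey: 31+12-14=29; pred: 12+3-4=11
Step 5: prey: 29+11-12=28; pred: 11+3-4=10
Step 6: prey: 28+11-11=28; pred: 10+2-4=8
Step 7: prey: 28+11-8=31; pred: 8+2-3=7
Step 8: prey: 31+12-8=35; pred: 7+2-2=7
Step 9: prey: 35+14-9=40; pred: 7+2-2=7
Step 10: prey: 40+16-11=45; pred: 7+2-2=7
Step 11: prey: 45+18-12=51; pred: 7+3-2=8
Max prey = 51 at step 11

Answer: 51 11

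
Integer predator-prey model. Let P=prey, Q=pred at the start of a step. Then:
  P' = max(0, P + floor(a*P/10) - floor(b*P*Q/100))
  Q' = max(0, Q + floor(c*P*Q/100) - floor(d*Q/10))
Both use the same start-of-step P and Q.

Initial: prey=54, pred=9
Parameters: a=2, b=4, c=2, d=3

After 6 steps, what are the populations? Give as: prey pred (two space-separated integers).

Step 1: prey: 54+10-19=45; pred: 9+9-2=16
Step 2: prey: 45+9-28=26; pred: 16+14-4=26
Step 3: prey: 26+5-27=4; pred: 26+13-7=32
Step 4: prey: 4+0-5=0; pred: 32+2-9=25
Step 5: prey: 0+0-0=0; pred: 25+0-7=18
Step 6: prey: 0+0-0=0; pred: 18+0-5=13

Answer: 0 13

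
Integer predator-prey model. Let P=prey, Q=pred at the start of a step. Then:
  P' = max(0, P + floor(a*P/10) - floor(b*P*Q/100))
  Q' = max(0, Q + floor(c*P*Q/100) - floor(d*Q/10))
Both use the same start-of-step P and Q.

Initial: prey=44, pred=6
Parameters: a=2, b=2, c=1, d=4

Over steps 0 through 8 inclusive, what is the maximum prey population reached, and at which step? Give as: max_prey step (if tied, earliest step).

Step 1: prey: 44+8-5=47; pred: 6+2-2=6
Step 2: prey: 47+9-5=51; pred: 6+2-2=6
Step 3: prey: 51+10-6=55; pred: 6+3-2=7
Step 4: prey: 55+11-7=59; pred: 7+3-2=8
Step 5: prey: 59+11-9=61; pred: 8+4-3=9
Step 6: prey: 61+12-10=63; pred: 9+5-3=11
Step 7: prey: 63+12-13=62; pred: 11+6-4=13
Step 8: prey: 62+12-16=58; pred: 13+8-5=16
Max prey = 63 at step 6

Answer: 63 6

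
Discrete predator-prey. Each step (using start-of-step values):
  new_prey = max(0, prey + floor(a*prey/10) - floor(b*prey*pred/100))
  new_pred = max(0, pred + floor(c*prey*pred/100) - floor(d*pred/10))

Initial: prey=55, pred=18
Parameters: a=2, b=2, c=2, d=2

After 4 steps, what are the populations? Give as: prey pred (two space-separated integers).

Answer: 0 63

Derivation:
Step 1: prey: 55+11-19=47; pred: 18+19-3=34
Step 2: prey: 47+9-31=25; pred: 34+31-6=59
Step 3: prey: 25+5-29=1; pred: 59+29-11=77
Step 4: prey: 1+0-1=0; pred: 77+1-15=63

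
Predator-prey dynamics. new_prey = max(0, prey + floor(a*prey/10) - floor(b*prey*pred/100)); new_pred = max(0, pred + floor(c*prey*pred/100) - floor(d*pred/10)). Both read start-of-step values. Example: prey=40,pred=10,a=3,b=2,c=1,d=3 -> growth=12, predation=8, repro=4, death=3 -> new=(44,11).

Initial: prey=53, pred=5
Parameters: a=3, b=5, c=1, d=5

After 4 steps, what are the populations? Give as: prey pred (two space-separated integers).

Answer: 64 6

Derivation:
Step 1: prey: 53+15-13=55; pred: 5+2-2=5
Step 2: prey: 55+16-13=58; pred: 5+2-2=5
Step 3: prey: 58+17-14=61; pred: 5+2-2=5
Step 4: prey: 61+18-15=64; pred: 5+3-2=6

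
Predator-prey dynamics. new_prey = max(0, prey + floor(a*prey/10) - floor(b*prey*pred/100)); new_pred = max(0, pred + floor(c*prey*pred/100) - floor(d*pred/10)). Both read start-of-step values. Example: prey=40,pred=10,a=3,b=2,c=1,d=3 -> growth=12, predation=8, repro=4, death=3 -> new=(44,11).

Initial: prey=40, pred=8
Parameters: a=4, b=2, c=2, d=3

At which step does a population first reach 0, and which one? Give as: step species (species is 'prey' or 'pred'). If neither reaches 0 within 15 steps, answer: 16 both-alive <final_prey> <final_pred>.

Answer: 5 prey

Derivation:
Step 1: prey: 40+16-6=50; pred: 8+6-2=12
Step 2: prey: 50+20-12=58; pred: 12+12-3=21
Step 3: prey: 58+23-24=57; pred: 21+24-6=39
Step 4: prey: 57+22-44=35; pred: 39+44-11=72
Step 5: prey: 35+14-50=0; pred: 72+50-21=101
First extinction: prey at step 5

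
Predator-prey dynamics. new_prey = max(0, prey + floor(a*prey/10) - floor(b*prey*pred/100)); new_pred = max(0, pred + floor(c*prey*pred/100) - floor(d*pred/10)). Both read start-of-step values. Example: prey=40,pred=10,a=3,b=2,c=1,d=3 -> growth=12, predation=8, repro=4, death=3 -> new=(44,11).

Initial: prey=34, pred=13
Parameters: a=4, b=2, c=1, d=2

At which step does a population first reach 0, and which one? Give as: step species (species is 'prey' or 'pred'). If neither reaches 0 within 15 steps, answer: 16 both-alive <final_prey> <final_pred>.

Step 1: prey: 34+13-8=39; pred: 13+4-2=15
Step 2: prey: 39+15-11=43; pred: 15+5-3=17
Step 3: prey: 43+17-14=46; pred: 17+7-3=21
Step 4: prey: 46+18-19=45; pred: 21+9-4=26
Step 5: prey: 45+18-23=40; pred: 26+11-5=32
Step 6: prey: 40+16-25=31; pred: 32+12-6=38
Step 7: prey: 31+12-23=20; pred: 38+11-7=42
Step 8: prey: 20+8-16=12; pred: 42+8-8=42
Step 9: prey: 12+4-10=6; pred: 42+5-8=39
Step 10: prey: 6+2-4=4; pred: 39+2-7=34
Step 11: prey: 4+1-2=3; pred: 34+1-6=29
Step 12: prey: 3+1-1=3; pred: 29+0-5=24
Step 13: prey: 3+1-1=3; pred: 24+0-4=20
Step 14: prey: 3+1-1=3; pred: 20+0-4=16
Step 15: prey: 3+1-0=4; pred: 16+0-3=13
No extinction within 15 steps

Answer: 16 both-alive 4 13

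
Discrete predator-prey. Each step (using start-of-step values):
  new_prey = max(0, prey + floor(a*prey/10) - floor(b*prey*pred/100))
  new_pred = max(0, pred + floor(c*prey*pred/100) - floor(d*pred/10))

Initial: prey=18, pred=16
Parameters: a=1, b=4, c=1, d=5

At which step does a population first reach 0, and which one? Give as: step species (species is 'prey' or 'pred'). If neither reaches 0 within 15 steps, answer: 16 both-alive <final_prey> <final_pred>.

Step 1: prey: 18+1-11=8; pred: 16+2-8=10
Step 2: prey: 8+0-3=5; pred: 10+0-5=5
Step 3: prey: 5+0-1=4; pred: 5+0-2=3
Step 4: prey: 4+0-0=4; pred: 3+0-1=2
Step 5: prey: 4+0-0=4; pred: 2+0-1=1
Step 6: prey: 4+0-0=4; pred: 1+0-0=1
Steps 7-15: state stable at prey=4, pred=1 (no change)
No extinction within 15 steps

Answer: 16 both-alive 4 1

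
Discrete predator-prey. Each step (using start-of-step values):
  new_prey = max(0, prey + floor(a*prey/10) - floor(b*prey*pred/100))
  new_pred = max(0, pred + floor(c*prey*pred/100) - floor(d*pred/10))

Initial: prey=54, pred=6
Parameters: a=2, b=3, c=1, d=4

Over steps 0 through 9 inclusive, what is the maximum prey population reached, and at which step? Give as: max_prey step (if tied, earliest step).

Step 1: prey: 54+10-9=55; pred: 6+3-2=7
Step 2: prey: 55+11-11=55; pred: 7+3-2=8
Step 3: prey: 55+11-13=53; pred: 8+4-3=9
Step 4: prey: 53+10-14=49; pred: 9+4-3=10
Step 5: prey: 49+9-14=44; pred: 10+4-4=10
Step 6: prey: 44+8-13=39; pred: 10+4-4=10
Step 7: prey: 39+7-11=35; pred: 10+3-4=9
Step 8: prey: 35+7-9=33; pred: 9+3-3=9
Step 9: prey: 33+6-8=31; pred: 9+2-3=8
Max prey = 55 at step 1

Answer: 55 1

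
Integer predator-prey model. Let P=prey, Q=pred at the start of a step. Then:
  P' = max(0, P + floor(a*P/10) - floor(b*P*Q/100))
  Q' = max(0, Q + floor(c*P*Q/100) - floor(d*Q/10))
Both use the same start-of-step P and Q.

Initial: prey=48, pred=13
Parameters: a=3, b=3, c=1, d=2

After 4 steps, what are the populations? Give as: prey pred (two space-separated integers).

Answer: 13 25

Derivation:
Step 1: prey: 48+14-18=44; pred: 13+6-2=17
Step 2: prey: 44+13-22=35; pred: 17+7-3=21
Step 3: prey: 35+10-22=23; pred: 21+7-4=24
Step 4: prey: 23+6-16=13; pred: 24+5-4=25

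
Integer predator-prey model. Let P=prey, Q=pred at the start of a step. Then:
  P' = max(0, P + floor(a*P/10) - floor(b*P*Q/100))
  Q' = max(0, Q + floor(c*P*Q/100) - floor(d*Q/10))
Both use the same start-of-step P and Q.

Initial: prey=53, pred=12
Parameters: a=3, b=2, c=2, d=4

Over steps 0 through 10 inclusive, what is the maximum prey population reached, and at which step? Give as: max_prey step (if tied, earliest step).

Answer: 56 1

Derivation:
Step 1: prey: 53+15-12=56; pred: 12+12-4=20
Step 2: prey: 56+16-22=50; pred: 20+22-8=34
Step 3: prey: 50+15-34=31; pred: 34+34-13=55
Step 4: prey: 31+9-34=6; pred: 55+34-22=67
Step 5: prey: 6+1-8=0; pred: 67+8-26=49
Step 6: prey: 0+0-0=0; pred: 49+0-19=30
Step 7: prey: 0+0-0=0; pred: 30+0-12=18
Step 8: prey: 0+0-0=0; pred: 18+0-7=11
Step 9: prey: 0+0-0=0; pred: 11+0-4=7
Step 10: prey: 0+0-0=0; pred: 7+0-2=5
Max prey = 56 at step 1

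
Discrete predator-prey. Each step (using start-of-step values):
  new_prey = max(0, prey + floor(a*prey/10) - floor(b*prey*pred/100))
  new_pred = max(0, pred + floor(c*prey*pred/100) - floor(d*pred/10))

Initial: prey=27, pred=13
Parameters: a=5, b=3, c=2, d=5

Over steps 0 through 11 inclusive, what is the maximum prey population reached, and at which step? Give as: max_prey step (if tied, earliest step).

Answer: 35 3

Derivation:
Step 1: prey: 27+13-10=30; pred: 13+7-6=14
Step 2: prey: 30+15-12=33; pred: 14+8-7=15
Step 3: prey: 33+16-14=35; pred: 15+9-7=17
Step 4: prey: 35+17-17=35; pred: 17+11-8=20
Step 5: prey: 35+17-21=31; pred: 20+14-10=24
Step 6: prey: 31+15-22=24; pred: 24+14-12=26
Step 7: prey: 24+12-18=18; pred: 26+12-13=25
Step 8: prey: 18+9-13=14; pred: 25+9-12=22
Step 9: prey: 14+7-9=12; pred: 22+6-11=17
Step 10: prey: 12+6-6=12; pred: 17+4-8=13
Step 11: prey: 12+6-4=14; pred: 13+3-6=10
Max prey = 35 at step 3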